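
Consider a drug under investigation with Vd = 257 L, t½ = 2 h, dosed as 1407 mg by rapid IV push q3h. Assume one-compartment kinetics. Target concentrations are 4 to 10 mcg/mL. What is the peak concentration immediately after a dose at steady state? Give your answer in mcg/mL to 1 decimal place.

8.5 mcg/mL

τ/t½ = 3/2 ≈ 1.5, so fraction remaining f = (1/2)^(3/2) ≈ 0.3536.
At steady state, accumulation factor R = 1/(1 − e^(−kτ)) ≈ 1.5470.
Single-dose peak C₀ = D/Vd = 1407/257 ≈ 5.475 mcg/mL.
Steady-state peak Cmax,ss = C₀·R ≈ 5.475 × 1.5470 ≈ 8.470 mcg/mL.
Peak 8.5 mcg/mL vs MTC 10 mcg/mL: below toxic threshold.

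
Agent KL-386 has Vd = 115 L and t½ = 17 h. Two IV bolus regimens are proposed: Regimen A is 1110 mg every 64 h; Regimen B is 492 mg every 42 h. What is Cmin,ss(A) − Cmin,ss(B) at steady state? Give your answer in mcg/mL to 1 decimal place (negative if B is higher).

Regimen A: f = (1/2)^(64/17) ≈ 0.0736; Cmin,ss = (1110/115)·f/(1−f) ≈ 0.767 mcg/mL.
Regimen B: f = (1/2)^(42/17) ≈ 0.1804; Cmin,ss = (492/115)·f/(1−f) ≈ 0.942 mcg/mL.
Difference ≈ 0.767 − 0.942 ≈ -0.175 mcg/mL.

-0.2 mcg/mL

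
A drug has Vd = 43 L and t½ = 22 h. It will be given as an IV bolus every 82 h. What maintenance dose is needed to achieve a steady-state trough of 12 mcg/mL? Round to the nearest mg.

τ/t½ = 82/22 ≈ 3.7273, so f = (1/2)^(82/22) ≈ 0.075506.
Cmin,ss = (D/Vd)·f/(1−f), so D = Cmin,ss·Vd·(1−f)/f.
D = 12 × 43 × (1−f)/f ≈ 12 × 43 × 12.24398 ≈ 6317.89 mg.

6318 mg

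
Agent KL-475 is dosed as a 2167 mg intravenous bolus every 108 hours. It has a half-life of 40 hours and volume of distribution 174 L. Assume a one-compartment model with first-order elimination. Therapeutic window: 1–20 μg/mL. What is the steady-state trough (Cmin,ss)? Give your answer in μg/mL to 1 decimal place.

2.3 μg/mL

k = ln2/t½ = ln2/40 ≈ 0.017329 h⁻¹; fraction remaining f = e^(−kτ) = e^(−0.017329×108) ≈ 0.1539.
At steady state, accumulation factor R = 1/(1 − e^(−kτ)) ≈ 1.1819.
Single-dose peak C₀ = D/Vd = 2167/174 ≈ 12.454 μg/mL.
Steady-state peak Cmax,ss = C₀·R ≈ 12.454 × 1.1819 ≈ 14.719 μg/mL.
Steady-state trough Cmin,ss = Cmax,ss·f ≈ 14.719 × 0.1539 ≈ 2.265 μg/mL.
Trough 2.3 μg/mL vs MEC 1 μg/mL: adequate.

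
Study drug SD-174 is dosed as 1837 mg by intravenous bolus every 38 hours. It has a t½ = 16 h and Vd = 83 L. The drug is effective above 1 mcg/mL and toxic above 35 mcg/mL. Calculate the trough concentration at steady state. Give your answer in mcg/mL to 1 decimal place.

Over one 38-h interval, 38/16 ≈ 2.375 half-lives elapse, leaving f ≈ 0.1928 of each dose.
At steady state, accumulation factor R = 1/(1 − e^(−kτ)) ≈ 1.2389.
Each bolus raises the concentration by D/Vd = 1837/83 ≈ 22.133 mcg/mL.
Cmax,ss = C₀/(1 − f) ≈ 22.133/0.8072 ≈ 27.419 mcg/mL.
Steady-state trough Cmin,ss = Cmax,ss·f ≈ 27.419 × 0.1928 ≈ 5.286 mcg/mL.
Trough 5.3 mcg/mL vs MEC 1 mcg/mL: adequate.

5.3 mcg/mL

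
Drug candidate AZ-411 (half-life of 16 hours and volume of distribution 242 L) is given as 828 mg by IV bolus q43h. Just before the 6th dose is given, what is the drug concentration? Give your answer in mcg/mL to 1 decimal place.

0.6 mcg/mL

f = (1/2)^(τ/t½) = (1/2)^(43/16) ≈ 0.1552.
C₀ = D/Vd = 828/242 ≈ 3.421 mcg/mL.
Before the 6th dose, 5 doses have been given. Superposition: Cmin = C₀·(f + f² + … + f^5).
≈ 3.421 × (0.1552 + 0.0241 + 0.0037 + 0.0006 + 0.0001) ≈ 3.421 × 0.1837 ≈ 0.628 mcg/mL.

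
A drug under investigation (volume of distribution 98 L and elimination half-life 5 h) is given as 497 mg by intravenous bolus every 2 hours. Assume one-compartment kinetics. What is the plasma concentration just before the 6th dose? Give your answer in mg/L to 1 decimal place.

11.9 mg/L

f = (1/2)^(τ/t½) = (1/2)^(2/5) ≈ 0.7579.
C₀ = D/Vd = 497/98 ≈ 5.071 mg/L.
Before the 6th dose, 5 doses have been given. Superposition: Cmin = C₀·(f + f² + … + f^5).
≈ 5.071 × (0.7579 + 0.5744 + 0.4353 + 0.3299 + 0.2501) ≈ 5.071 × 2.3476 ≈ 11.905 mg/L.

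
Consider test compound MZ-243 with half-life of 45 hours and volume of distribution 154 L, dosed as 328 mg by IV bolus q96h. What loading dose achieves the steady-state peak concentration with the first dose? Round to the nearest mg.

425 mg

f = (1/2)^(96/45) ≈ 0.227931; accumulation ratio R = 1/(1−f) ≈ 1.29522.
Loading dose to hit Cmax,ss on first dose: D_load = D_maint·R ≈ 328 × 1.29522 ≈ 424.83 mg.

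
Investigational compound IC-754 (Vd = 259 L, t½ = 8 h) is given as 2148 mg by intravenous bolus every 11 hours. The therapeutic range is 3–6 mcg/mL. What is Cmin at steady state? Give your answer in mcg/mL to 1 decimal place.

5.2 mcg/mL

Over one 11-h interval, 11/8 ≈ 1.375 half-lives elapse, leaving f ≈ 0.3856 of each dose.
Accumulation ratio R = 1/(1 − f) ≈ 1/0.6144 ≈ 1.6276.
Each bolus raises the concentration by D/Vd = 2148/259 ≈ 8.293 mcg/mL.
Cmax,ss = C₀/(1 − f) ≈ 8.293/0.6144 ≈ 13.498 mcg/mL.
One interval later, Cmin,ss = Cmax,ss·e^(−kτ) ≈ 13.498 × 0.3856 ≈ 5.205 mcg/mL.
Trough 5.2 mcg/mL vs MEC 3 mcg/mL: adequate.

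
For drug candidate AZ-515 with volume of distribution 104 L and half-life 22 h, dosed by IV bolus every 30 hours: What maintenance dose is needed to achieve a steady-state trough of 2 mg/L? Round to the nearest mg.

τ/t½ = 30/22 ≈ 1.3636, so f = (1/2)^(30/22) ≈ 0.388602.
Cmin,ss = (D/Vd)·f/(1−f), so D = Cmin,ss·Vd·(1−f)/f.
D = 2 × 104 × (1−f)/f ≈ 2 × 104 × 1.57333 ≈ 327.25 mg.

327 mg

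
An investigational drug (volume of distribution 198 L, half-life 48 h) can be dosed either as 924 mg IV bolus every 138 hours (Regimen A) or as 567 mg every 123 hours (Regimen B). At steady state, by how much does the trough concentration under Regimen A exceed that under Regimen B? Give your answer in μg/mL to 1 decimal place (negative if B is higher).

Regimen A: f = (1/2)^(138/48) ≈ 0.1363; Cmin,ss = (924/198)·f/(1−f) ≈ 0.736 μg/mL.
Regimen B: f = (1/2)^(123/48) ≈ 0.1693; Cmin,ss = (567/198)·f/(1−f) ≈ 0.584 μg/mL.
Difference ≈ 0.736 − 0.584 ≈ 0.152 μg/mL.

0.2 μg/mL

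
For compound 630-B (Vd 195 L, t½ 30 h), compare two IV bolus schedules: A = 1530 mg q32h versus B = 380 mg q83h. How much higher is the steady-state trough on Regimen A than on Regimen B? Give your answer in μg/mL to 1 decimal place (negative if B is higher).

6.8 μg/mL

Regimen A: f = (1/2)^(32/30) ≈ 0.4774; Cmin,ss = (1530/195)·f/(1−f) ≈ 7.168 μg/mL.
Regimen B: f = (1/2)^(83/30) ≈ 0.1469; Cmin,ss = (380/195)·f/(1−f) ≈ 0.336 μg/mL.
Difference ≈ 7.168 − 0.336 ≈ 6.832 μg/mL.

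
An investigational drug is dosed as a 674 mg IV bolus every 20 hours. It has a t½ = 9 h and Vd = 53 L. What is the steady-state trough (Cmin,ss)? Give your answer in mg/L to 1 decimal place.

τ/t½ = 20/9 ≈ 2.2222, so fraction remaining f = (1/2)^(20/9) ≈ 0.2143.
Each bolus raises the concentration by D/Vd = 674/53 ≈ 12.717 mg/L.
Steady-state trough Cmin,ss = C₀·f/(1−f) ≈ 12.717 × 0.2143/0.7857 ≈ 3.469 mg/L.

3.5 mg/L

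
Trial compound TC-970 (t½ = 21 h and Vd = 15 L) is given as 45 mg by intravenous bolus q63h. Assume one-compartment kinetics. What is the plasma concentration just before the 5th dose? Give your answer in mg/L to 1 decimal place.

f = (1/2)^(τ/t½) = (1/2)^(63/21) ≈ 0.1250.
C₀ = D/Vd = 45/15 ≈ 3.000 mg/L.
Before the 5th dose, 4 doses have been given. Superposition: Cmin = C₀·(f + f² + … + f^4).
≈ 3.000 × (0.1250 + 0.0156 + 0.0020 + 0.0002) ≈ 3.000 × 0.1428 ≈ 0.428 mg/L.

0.4 mg/L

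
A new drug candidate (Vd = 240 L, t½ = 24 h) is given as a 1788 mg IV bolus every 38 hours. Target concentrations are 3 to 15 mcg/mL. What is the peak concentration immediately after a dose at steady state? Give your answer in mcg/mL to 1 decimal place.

Over one 38-h interval, 38/24 ≈ 1.5833 half-lives elapse, leaving f ≈ 0.3337 of each dose.
At steady state, accumulation factor R = 1/(1 − e^(−kτ)) ≈ 1.5008.
Single-dose peak C₀ = D/Vd = 1788/240 ≈ 7.450 mcg/mL.
Steady-state peak Cmax,ss = C₀·R ≈ 7.450 × 1.5008 ≈ 11.181 mcg/mL.
Peak 11.2 mcg/mL vs MTC 15 mcg/mL: below toxic threshold.

11.2 mcg/mL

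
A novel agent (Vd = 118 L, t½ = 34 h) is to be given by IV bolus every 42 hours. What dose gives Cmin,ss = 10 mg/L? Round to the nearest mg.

τ/t½ = 42/34 ≈ 1.2353, so f = (1/2)^(42/34) ≈ 0.424756.
Cmin,ss = (D/Vd)·f/(1−f), so D = Cmin,ss·Vd·(1−f)/f.
D = 10 × 118 × (1−f)/f ≈ 10 × 118 × 1.35429 ≈ 1598.06 mg.

1598 mg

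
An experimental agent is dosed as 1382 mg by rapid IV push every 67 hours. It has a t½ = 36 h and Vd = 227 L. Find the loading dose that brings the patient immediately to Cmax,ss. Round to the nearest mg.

1907 mg

f = (1/2)^(67/36) ≈ 0.275264; accumulation ratio R = 1/(1−f) ≈ 1.37981.
Loading dose to hit Cmax,ss on first dose: D_load = D_maint·R ≈ 1382 × 1.37981 ≈ 1906.90 mg.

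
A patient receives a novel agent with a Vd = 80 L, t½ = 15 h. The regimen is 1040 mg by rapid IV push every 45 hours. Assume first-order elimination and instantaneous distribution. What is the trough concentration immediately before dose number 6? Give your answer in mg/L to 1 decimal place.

1.9 mg/L

f = (1/2)^(τ/t½) = (1/2)^(45/15) ≈ 0.1250.
C₀ = D/Vd = 1040/80 ≈ 13.000 mg/L.
Before the 6th dose, 5 doses have been given. Superposition: Cmin = C₀·(f + f² + … + f^5).
≈ 13.000 × (0.1250 + 0.0156 + 0.0020 + 0.0002 + 0.0000) ≈ 13.000 × 0.1428 ≈ 1.856 mg/L.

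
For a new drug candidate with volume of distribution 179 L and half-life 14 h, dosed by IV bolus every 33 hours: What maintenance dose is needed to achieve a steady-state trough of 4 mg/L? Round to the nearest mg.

τ/t½ = 33/14 ≈ 2.3571, so f = (1/2)^(33/14) ≈ 0.195177.
Cmin,ss = (D/Vd)·f/(1−f), so D = Cmin,ss·Vd·(1−f)/f.
D = 4 × 179 × (1−f)/f ≈ 4 × 179 × 4.12355 ≈ 2952.46 mg.

2952 mg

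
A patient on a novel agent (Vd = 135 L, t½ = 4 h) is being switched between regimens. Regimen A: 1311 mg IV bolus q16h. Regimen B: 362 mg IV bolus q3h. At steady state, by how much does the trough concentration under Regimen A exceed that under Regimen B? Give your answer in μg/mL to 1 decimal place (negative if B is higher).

Regimen A: f = (1/2)^(16/4) ≈ 0.0625; Cmin,ss = (1311/135)·f/(1−f) ≈ 0.647 μg/mL.
Regimen B: f = (1/2)^(3/4) ≈ 0.5946; Cmin,ss = (362/135)·f/(1−f) ≈ 3.933 μg/mL.
Difference ≈ 0.647 − 3.933 ≈ -3.286 μg/mL.

-3.3 μg/mL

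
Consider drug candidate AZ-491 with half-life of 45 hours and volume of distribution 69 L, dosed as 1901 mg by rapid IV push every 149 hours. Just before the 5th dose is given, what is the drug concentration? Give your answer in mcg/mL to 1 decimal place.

3.1 mcg/mL

f = (1/2)^(τ/t½) = (1/2)^(149/45) ≈ 0.1008.
C₀ = D/Vd = 1901/69 ≈ 27.551 mcg/mL.
Before the 5th dose, 4 doses have been given. Superposition: Cmin = C₀·(f + f² + … + f^4).
≈ 27.551 × (0.1008 + 0.0102 + 0.0010 + 0.0001) ≈ 27.551 × 0.1121 ≈ 3.088 mcg/mL.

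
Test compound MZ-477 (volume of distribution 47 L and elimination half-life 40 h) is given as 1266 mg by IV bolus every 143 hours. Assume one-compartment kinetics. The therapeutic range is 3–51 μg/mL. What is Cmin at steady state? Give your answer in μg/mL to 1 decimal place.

2.5 μg/mL

τ/t½ = 143/40 ≈ 3.575, so fraction remaining f = (1/2)^(143/40) ≈ 0.0839.
Accumulation ratio R = 1/(1 − f) ≈ 1/0.9161 ≈ 1.0916.
Each bolus raises the concentration by D/Vd = 1266/47 ≈ 26.936 μg/mL.
Steady-state peak Cmax,ss = C₀·R ≈ 26.936 × 1.0916 ≈ 29.403 μg/mL.
Steady-state trough Cmin,ss = Cmax,ss·f ≈ 29.403 × 0.0839 ≈ 2.467 μg/mL.
Trough 2.5 μg/mL vs MEC 3 μg/mL: subtherapeutic.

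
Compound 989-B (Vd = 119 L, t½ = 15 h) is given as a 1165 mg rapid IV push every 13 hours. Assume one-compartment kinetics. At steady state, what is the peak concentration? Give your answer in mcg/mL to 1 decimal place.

k = ln2/t½ = ln2/15 ≈ 0.046210 h⁻¹; fraction remaining f = e^(−kτ) = e^(−0.046210×13) ≈ 0.5484.
At steady state, accumulation factor R = 1/(1 − e^(−kτ)) ≈ 2.2143.
Each bolus raises the concentration by D/Vd = 1165/119 ≈ 9.790 mcg/mL.
Steady-state peak Cmax,ss = C₀·R ≈ 9.790 × 2.2143 ≈ 21.678 mcg/mL.

21.7 mcg/mL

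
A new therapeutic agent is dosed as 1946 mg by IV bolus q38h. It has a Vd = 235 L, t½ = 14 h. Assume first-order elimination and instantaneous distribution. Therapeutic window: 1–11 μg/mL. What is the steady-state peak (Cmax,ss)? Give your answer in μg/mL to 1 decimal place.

9.8 μg/mL

k = ln2/t½ = ln2/14 ≈ 0.049511 h⁻¹; fraction remaining f = e^(−kτ) = e^(−0.049511×38) ≈ 0.1524.
At steady state, accumulation factor R = 1/(1 − e^(−kτ)) ≈ 1.1798.
Single-dose peak C₀ = D/Vd = 1946/235 ≈ 8.281 μg/mL.
Steady-state peak Cmax,ss = C₀·R ≈ 8.281 × 1.1798 ≈ 9.770 μg/mL.
Peak 9.8 μg/mL vs MTC 11 μg/mL: below toxic threshold.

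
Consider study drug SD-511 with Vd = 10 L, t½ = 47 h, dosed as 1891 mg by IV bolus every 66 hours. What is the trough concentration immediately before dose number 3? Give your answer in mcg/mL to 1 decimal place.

f = (1/2)^(τ/t½) = (1/2)^(66/47) ≈ 0.3778.
C₀ = D/Vd = 1891/10 ≈ 189.100 mcg/mL.
Before the 3rd dose, 2 doses have been given. Superposition: Cmin = C₀·(f + f²).
≈ 189.100 × (0.3778 + 0.1427) ≈ 189.100 × 0.5205 ≈ 98.427 mcg/mL.

98.4 mcg/mL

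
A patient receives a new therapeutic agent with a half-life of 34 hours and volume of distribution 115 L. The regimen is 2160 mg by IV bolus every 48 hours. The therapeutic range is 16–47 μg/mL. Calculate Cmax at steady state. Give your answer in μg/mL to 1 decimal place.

Over one 48-h interval, 48/34 ≈ 1.4118 half-lives elapse, leaving f ≈ 0.3759 of each dose.
Accumulation ratio R = 1/(1 − f) ≈ 1/0.6241 ≈ 1.6023.
Single-dose peak C₀ = D/Vd = 2160/115 ≈ 18.783 μg/mL.
Steady-state peak Cmax,ss = C₀·R ≈ 18.783 × 1.6023 ≈ 30.096 μg/mL.
Peak 30.1 μg/mL vs MTC 47 μg/mL: below toxic threshold.

30.1 μg/mL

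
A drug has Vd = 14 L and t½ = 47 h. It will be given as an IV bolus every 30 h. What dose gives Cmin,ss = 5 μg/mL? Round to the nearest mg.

τ/t½ = 30/47 ≈ 0.6383, so f = (1/2)^(30/47) ≈ 0.642471.
Cmin,ss = (D/Vd)·f/(1−f), so D = Cmin,ss·Vd·(1−f)/f.
D = 5 × 14 × (1−f)/f ≈ 5 × 14 × 0.55649 ≈ 38.95 mg.

39 mg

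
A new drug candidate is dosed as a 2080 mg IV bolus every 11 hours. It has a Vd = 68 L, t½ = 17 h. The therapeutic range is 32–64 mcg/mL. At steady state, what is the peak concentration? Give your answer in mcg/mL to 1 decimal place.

84.6 mcg/mL

Over one 11-h interval, 11/17 ≈ 0.64706 half-lives elapse, leaving f ≈ 0.6386 of each dose.
Accumulation ratio R = 1/(1 − f) ≈ 1/0.3614 ≈ 2.7670.
Each bolus raises the concentration by D/Vd = 2080/68 ≈ 30.588 mcg/mL.
Steady-state peak Cmax,ss = C₀·R ≈ 30.588 × 2.7670 ≈ 84.637 mcg/mL.
Peak 84.6 mcg/mL vs MTC 64 mcg/mL: exceeds toxic threshold.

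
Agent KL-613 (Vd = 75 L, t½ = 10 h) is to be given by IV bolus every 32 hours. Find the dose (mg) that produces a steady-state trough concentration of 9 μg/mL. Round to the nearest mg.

τ/t½ = 32/10 ≈ 3.2, so f = (1/2)^(32/10) ≈ 0.108819.
Cmin,ss = (D/Vd)·f/(1−f), so D = Cmin,ss·Vd·(1−f)/f.
D = 9 × 75 × (1−f)/f ≈ 9 × 75 × 8.18957 ≈ 5527.96 mg.

5528 mg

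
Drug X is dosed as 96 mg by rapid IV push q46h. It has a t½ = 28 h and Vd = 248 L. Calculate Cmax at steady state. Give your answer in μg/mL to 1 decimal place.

0.6 μg/mL

Over one 46-h interval, 46/28 ≈ 1.6429 half-lives elapse, leaving f ≈ 0.3202 of each dose.
Accumulation ratio R = 1/(1 − f) ≈ 1/0.6798 ≈ 1.4710.
Single-dose peak C₀ = D/Vd = 96/248 ≈ 0.387 μg/mL.
Steady-state peak Cmax,ss = C₀·R ≈ 0.387 × 1.4710 ≈ 0.569 μg/mL.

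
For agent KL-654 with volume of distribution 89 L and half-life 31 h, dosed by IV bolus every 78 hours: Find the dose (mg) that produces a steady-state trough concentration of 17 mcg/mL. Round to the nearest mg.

τ/t½ = 78/31 ≈ 2.5161, so f = (1/2)^(78/31) ≈ 0.174811.
Cmin,ss = (D/Vd)·f/(1−f), so D = Cmin,ss·Vd·(1−f)/f.
D = 17 × 89 × (1−f)/f ≈ 17 × 89 × 4.72046 ≈ 7142.06 mg.

7142 mg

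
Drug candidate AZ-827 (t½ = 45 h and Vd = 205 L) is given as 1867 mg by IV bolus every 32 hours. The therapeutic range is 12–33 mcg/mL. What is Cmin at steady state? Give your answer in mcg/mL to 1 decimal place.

Over one 32-h interval, 32/45 ≈ 0.71111 half-lives elapse, leaving f ≈ 0.6108 of each dose.
At steady state, accumulation factor R = 1/(1 − e^(−kτ)) ≈ 2.5694.
Each bolus raises the concentration by D/Vd = 1867/205 ≈ 9.107 mcg/mL.
Steady-state peak Cmax,ss = C₀·R ≈ 9.107 × 2.5694 ≈ 23.400 mcg/mL.
Steady-state trough Cmin,ss = Cmax,ss·f ≈ 23.400 × 0.6108 ≈ 14.293 mcg/mL.
Trough 14.3 mcg/mL vs MEC 12 mcg/mL: adequate.

14.3 mcg/mL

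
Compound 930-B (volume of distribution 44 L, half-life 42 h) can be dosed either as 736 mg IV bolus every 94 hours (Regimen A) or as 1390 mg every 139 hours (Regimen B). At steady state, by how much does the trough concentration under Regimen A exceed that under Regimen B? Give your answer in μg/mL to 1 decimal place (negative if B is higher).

Regimen A: f = (1/2)^(94/42) ≈ 0.2120; Cmin,ss = (736/44)·f/(1−f) ≈ 4.500 μg/mL.
Regimen B: f = (1/2)^(139/42) ≈ 0.1009; Cmin,ss = (1390/44)·f/(1−f) ≈ 3.545 μg/mL.
Difference ≈ 4.500 − 3.545 ≈ 0.955 μg/mL.

1.0 μg/mL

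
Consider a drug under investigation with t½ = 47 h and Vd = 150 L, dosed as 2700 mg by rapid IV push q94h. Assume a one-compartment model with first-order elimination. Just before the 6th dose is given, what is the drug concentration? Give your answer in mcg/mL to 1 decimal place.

6.0 mcg/mL

f = (1/2)^(τ/t½) = (1/2)^(94/47) ≈ 0.2500.
C₀ = D/Vd = 2700/150 ≈ 18.000 mcg/mL.
Before the 6th dose, 5 doses have been given. Superposition: Cmin = C₀·(f + f² + … + f^5).
≈ 18.000 × (0.2500 + 0.0625 + 0.0156 + 0.0039 + 0.0010) ≈ 18.000 × 0.3330 ≈ 5.994 mcg/mL.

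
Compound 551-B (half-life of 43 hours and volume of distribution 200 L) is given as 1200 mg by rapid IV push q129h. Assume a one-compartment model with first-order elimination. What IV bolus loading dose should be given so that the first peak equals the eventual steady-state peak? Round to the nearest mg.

f = (1/2)^(129/43) ≈ 0.125000; accumulation ratio R = 1/(1−f) ≈ 1.14286.
Loading dose to hit Cmax,ss on first dose: D_load = D_maint·R ≈ 1200 × 1.14286 ≈ 1371.43 mg.

1371 mg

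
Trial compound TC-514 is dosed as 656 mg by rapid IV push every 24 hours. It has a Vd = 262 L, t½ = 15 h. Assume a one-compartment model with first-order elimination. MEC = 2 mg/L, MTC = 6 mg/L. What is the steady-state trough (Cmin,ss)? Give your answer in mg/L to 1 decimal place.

k = ln2/t½ = ln2/15 ≈ 0.046210 h⁻¹; fraction remaining f = e^(−kτ) = e^(−0.046210×24) ≈ 0.3299.
At steady state, accumulation factor R = 1/(1 − e^(−kτ)) ≈ 1.4923.
Single-dose peak C₀ = D/Vd = 656/262 ≈ 2.504 mg/L.
Cmax,ss = C₀/(1 − f) ≈ 2.504/0.6701 ≈ 3.737 mg/L.
One interval later, Cmin,ss = Cmax,ss·e^(−kτ) ≈ 3.737 × 0.3299 ≈ 1.233 mg/L.
Trough 1.2 mg/L vs MEC 2 mg/L: subtherapeutic.

1.2 mg/L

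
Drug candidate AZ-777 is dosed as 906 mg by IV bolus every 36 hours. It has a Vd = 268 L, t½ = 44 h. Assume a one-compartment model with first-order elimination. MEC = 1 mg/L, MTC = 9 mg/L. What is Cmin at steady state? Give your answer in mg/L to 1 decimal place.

k = ln2/t½ = ln2/44 ≈ 0.015753 h⁻¹; fraction remaining f = e^(−kτ) = e^(−0.015753×36) ≈ 0.5672.
Accumulation ratio R = 1/(1 − f) ≈ 1/0.4328 ≈ 2.3105.
Single-dose peak C₀ = D/Vd = 906/268 ≈ 3.381 mg/L.
Steady-state peak Cmax,ss = C₀·R ≈ 3.381 × 2.3105 ≈ 7.812 mg/L.
Steady-state trough Cmin,ss = Cmax,ss·f ≈ 7.812 × 0.5672 ≈ 4.431 mg/L.
Trough 4.4 mg/L vs MEC 1 mg/L: adequate.

4.4 mg/L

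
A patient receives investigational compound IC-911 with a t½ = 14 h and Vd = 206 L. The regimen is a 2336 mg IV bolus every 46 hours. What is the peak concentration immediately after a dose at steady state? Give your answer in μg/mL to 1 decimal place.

12.6 μg/mL

k = ln2/t½ = ln2/14 ≈ 0.049511 h⁻¹; fraction remaining f = e^(−kτ) = e^(−0.049511×46) ≈ 0.1025.
Accumulation ratio R = 1/(1 − f) ≈ 1/0.8975 ≈ 1.1142.
Single-dose peak C₀ = D/Vd = 2336/206 ≈ 11.340 μg/mL.
Steady-state peak Cmax,ss = C₀·R ≈ 11.340 × 1.1142 ≈ 12.635 μg/mL.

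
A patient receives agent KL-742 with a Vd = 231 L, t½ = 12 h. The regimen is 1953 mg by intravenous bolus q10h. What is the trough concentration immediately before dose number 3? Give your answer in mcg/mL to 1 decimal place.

f = (1/2)^(τ/t½) = (1/2)^(10/12) ≈ 0.5612.
C₀ = D/Vd = 1953/231 ≈ 8.455 mcg/mL.
Before the 3rd dose, 2 doses have been given. Superposition: Cmin = C₀·(f + f²).
≈ 8.455 × (0.5612 + 0.3149) ≈ 8.455 × 0.8761 ≈ 7.407 mcg/mL.

7.4 mcg/mL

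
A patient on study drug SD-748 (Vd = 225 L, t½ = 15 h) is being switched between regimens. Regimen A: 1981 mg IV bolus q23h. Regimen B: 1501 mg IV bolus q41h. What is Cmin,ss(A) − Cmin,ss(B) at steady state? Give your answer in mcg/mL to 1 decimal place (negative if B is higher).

3.5 mcg/mL

Regimen A: f = (1/2)^(23/15) ≈ 0.3455; Cmin,ss = (1981/225)·f/(1−f) ≈ 4.648 mcg/mL.
Regimen B: f = (1/2)^(41/15) ≈ 0.1504; Cmin,ss = (1501/225)·f/(1−f) ≈ 1.181 mcg/mL.
Difference ≈ 4.648 − 1.181 ≈ 3.467 mcg/mL.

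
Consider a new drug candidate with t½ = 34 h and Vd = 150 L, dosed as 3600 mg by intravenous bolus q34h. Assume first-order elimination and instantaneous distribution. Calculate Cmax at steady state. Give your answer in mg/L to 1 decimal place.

The dosing interval is 1 half-life, so f = 2^(−1) = 0.5.
At steady state, R = 1/(1 − 0.5) = 2/1.
Single-dose peak C₀ = D/Vd = 3600/150 = 24 mg/L.
Steady-state peak Cmax,ss = C₀·R = 24 × 2/1 ≈ 48.000 mg/L.

48.0 mg/L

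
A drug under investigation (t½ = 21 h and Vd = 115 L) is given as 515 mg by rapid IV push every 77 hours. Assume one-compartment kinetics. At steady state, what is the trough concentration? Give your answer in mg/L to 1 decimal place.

Over one 77-h interval, 77/21 ≈ 3.6667 half-lives elapse, leaving f ≈ 0.0787 of each dose.
Single-dose peak C₀ = D/Vd = 515/115 ≈ 4.478 mg/L.
Steady-state trough Cmin,ss = C₀·f/(1−f) ≈ 4.478 × 0.0787/0.9213 ≈ 0.383 mg/L.

0.4 mg/L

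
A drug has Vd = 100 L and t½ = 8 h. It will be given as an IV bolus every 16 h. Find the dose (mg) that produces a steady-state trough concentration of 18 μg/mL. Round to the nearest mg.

5400 mg

τ/t½ = 16/8 ≈ 2, so f = (1/2)^(16/8) ≈ 0.250000.
Cmin,ss = (D/Vd)·f/(1−f), so D = Cmin,ss·Vd·(1−f)/f.
D = 18 × 100 × (1−f)/f ≈ 18 × 100 × 3.00000 ≈ 5400.00 mg.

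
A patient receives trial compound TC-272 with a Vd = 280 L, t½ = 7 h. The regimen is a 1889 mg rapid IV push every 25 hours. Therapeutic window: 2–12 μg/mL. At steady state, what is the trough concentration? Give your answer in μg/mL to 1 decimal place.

τ/t½ = 25/7 ≈ 3.5714, so fraction remaining f = (1/2)^(25/7) ≈ 0.0841.
At steady state, accumulation factor R = 1/(1 − e^(−kτ)) ≈ 1.0918.
Each bolus raises the concentration by D/Vd = 1889/280 ≈ 6.746 μg/mL.
Steady-state peak Cmax,ss = C₀·R ≈ 6.746 × 1.0918 ≈ 7.365 μg/mL.
One interval later, Cmin,ss = Cmax,ss·e^(−kτ) ≈ 7.365 × 0.0841 ≈ 0.619 μg/mL.
Trough 0.6 μg/mL vs MEC 2 μg/mL: subtherapeutic.

0.6 μg/mL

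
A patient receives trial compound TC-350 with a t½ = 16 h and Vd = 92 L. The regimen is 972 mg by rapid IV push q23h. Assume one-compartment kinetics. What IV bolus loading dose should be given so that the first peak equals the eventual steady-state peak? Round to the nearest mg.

1541 mg

f = (1/2)^(23/16) ≈ 0.369207; accumulation ratio R = 1/(1−f) ≈ 1.58531.
Loading dose to hit Cmax,ss on first dose: D_load = D_maint·R ≈ 972 × 1.58531 ≈ 1540.92 mg.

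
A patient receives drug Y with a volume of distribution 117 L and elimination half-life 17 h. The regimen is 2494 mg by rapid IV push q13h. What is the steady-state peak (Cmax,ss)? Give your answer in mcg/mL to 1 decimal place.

51.8 mcg/mL

k = ln2/t½ = ln2/17 ≈ 0.040773 h⁻¹; fraction remaining f = e^(−kτ) = e^(−0.040773×13) ≈ 0.5886.
At steady state, accumulation factor R = 1/(1 − e^(−kτ)) ≈ 2.4307.
Single-dose peak C₀ = D/Vd = 2494/117 ≈ 21.316 mcg/mL.
Steady-state peak Cmax,ss = C₀·R ≈ 21.316 × 2.4307 ≈ 51.813 mcg/mL.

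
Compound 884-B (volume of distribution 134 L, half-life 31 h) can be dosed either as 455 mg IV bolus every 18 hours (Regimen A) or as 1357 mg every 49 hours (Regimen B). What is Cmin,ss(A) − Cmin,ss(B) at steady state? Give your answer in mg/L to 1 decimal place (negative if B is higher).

1.8 mg/L

Regimen A: f = (1/2)^(18/31) ≈ 0.6687; Cmin,ss = (455/134)·f/(1−f) ≈ 6.854 mg/L.
Regimen B: f = (1/2)^(49/31) ≈ 0.3343; Cmin,ss = (1357/134)·f/(1−f) ≈ 5.085 mg/L.
Difference ≈ 6.854 − 5.085 ≈ 1.769 mg/L.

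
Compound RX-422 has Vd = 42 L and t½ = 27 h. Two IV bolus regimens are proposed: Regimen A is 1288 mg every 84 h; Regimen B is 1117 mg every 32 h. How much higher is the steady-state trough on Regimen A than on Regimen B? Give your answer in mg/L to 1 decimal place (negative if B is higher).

Regimen A: f = (1/2)^(84/27) ≈ 0.1157; Cmin,ss = (1288/42)·f/(1−f) ≈ 4.012 mg/L.
Regimen B: f = (1/2)^(32/27) ≈ 0.4398; Cmin,ss = (1117/42)·f/(1−f) ≈ 20.879 mg/L.
Difference ≈ 4.012 − 20.879 ≈ -16.867 mg/L.

-16.9 mg/L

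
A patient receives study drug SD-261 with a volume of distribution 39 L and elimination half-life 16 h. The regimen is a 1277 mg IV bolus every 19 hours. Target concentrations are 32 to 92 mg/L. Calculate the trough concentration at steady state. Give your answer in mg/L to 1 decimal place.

k = ln2/t½ = ln2/16 ≈ 0.043322 h⁻¹; fraction remaining f = e^(−kτ) = e^(−0.043322×19) ≈ 0.4391.
Single-dose peak C₀ = D/Vd = 1277/39 ≈ 32.744 mg/L.
Steady-state trough Cmin,ss = C₀·f/(1−f) ≈ 32.744 × 0.4391/0.5609 ≈ 25.634 mg/L.
Trough 25.6 mg/L vs MEC 32 mg/L: subtherapeutic.

25.6 mg/L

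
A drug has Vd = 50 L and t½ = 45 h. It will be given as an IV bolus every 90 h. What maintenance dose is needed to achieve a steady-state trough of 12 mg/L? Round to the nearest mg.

τ/t½ = 90/45 ≈ 2, so f = (1/2)^(90/45) ≈ 0.250000.
Cmin,ss = (D/Vd)·f/(1−f), so D = Cmin,ss·Vd·(1−f)/f.
D = 12 × 50 × (1−f)/f ≈ 12 × 50 × 3.00000 ≈ 1800.00 mg.

1800 mg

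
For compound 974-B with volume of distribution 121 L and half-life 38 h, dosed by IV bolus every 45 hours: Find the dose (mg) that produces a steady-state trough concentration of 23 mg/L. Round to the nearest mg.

τ/t½ = 45/38 ≈ 1.1842, so f = (1/2)^(45/38) ≈ 0.440065.
Cmin,ss = (D/Vd)·f/(1−f), so D = Cmin,ss·Vd·(1−f)/f.
D = 23 × 121 × (1−f)/f ≈ 23 × 121 × 1.27239 ≈ 3541.06 mg.

3541 mg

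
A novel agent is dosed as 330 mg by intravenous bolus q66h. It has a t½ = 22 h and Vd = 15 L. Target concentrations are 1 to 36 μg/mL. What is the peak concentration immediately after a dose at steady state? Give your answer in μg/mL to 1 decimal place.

The dosing interval is 3 half-lives, so f = 2^(−3) = 0.125.
Accumulation ratio R = 1/(1 − f) = 1/0.875 = 8/7.
Single-dose peak C₀ = D/Vd = 330/15 = 22 μg/mL.
Steady-state peak Cmax,ss = C₀·R = 22 × 8/7 ≈ 25.143 μg/mL.
Peak 25.1 μg/mL vs MTC 36 μg/mL: below toxic threshold.

25.1 μg/mL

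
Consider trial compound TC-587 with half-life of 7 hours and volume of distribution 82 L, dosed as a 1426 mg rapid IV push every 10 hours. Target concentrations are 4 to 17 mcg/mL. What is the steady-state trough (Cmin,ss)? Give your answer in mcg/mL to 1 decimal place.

k = ln2/t½ = ln2/7 ≈ 0.099021 h⁻¹; fraction remaining f = e^(−kτ) = e^(−0.099021×10) ≈ 0.3715.
Each bolus raises the concentration by D/Vd = 1426/82 ≈ 17.390 mcg/mL.
Steady-state trough Cmin,ss = C₀·f/(1−f) ≈ 17.390 × 0.3715/0.6285 ≈ 10.279 mcg/mL.
Trough 10.3 mcg/mL vs MEC 4 mcg/mL: adequate.

10.3 mcg/mL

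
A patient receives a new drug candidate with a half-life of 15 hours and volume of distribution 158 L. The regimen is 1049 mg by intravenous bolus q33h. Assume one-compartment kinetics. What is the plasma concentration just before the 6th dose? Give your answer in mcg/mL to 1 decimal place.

f = (1/2)^(τ/t½) = (1/2)^(33/15) ≈ 0.2176.
C₀ = D/Vd = 1049/158 ≈ 6.639 mcg/mL.
Before the 6th dose, 5 doses have been given. Superposition: Cmin = C₀·(f + f² + … + f^5).
≈ 6.639 × (0.2176 + 0.0473 + 0.0103 + 0.0022 + 0.0005) ≈ 6.639 × 0.2779 ≈ 1.845 mcg/mL.

1.8 mcg/mL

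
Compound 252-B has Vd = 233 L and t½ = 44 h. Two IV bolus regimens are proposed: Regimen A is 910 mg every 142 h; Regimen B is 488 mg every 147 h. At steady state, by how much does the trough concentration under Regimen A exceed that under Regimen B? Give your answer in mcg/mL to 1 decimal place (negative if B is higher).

Regimen A: f = (1/2)^(142/44) ≈ 0.1068; Cmin,ss = (910/233)·f/(1−f) ≈ 0.467 mcg/mL.
Regimen B: f = (1/2)^(147/44) ≈ 0.0987; Cmin,ss = (488/233)·f/(1−f) ≈ 0.229 mcg/mL.
Difference ≈ 0.467 − 0.229 ≈ 0.238 mcg/mL.

0.2 mcg/mL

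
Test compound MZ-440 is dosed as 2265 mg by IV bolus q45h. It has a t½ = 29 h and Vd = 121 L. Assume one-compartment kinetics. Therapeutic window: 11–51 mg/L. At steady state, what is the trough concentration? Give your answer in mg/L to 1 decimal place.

9.7 mg/L

τ/t½ = 45/29 ≈ 1.5517, so fraction remaining f = (1/2)^(45/29) ≈ 0.3411.
At steady state, accumulation factor R = 1/(1 − e^(−kτ)) ≈ 1.5177.
Each bolus raises the concentration by D/Vd = 2265/121 ≈ 18.719 mg/L.
Cmax,ss = C₀/(1 − f) ≈ 18.719/0.6589 ≈ 28.409 mg/L.
One interval later, Cmin,ss = Cmax,ss·e^(−kτ) ≈ 28.409 × 0.3411 ≈ 9.690 mg/L.
Trough 9.7 mg/L vs MEC 11 mg/L: subtherapeutic.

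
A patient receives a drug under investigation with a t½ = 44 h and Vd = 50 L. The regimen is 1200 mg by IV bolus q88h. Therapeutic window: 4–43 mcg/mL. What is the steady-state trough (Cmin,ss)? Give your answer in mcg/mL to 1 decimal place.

8.0 mcg/mL

The dosing interval is 2 half-lives, so f = 2^(−2) = 0.25.
At steady state, R = 1/(1 − 0.25) = 4/3.
Single-dose peak C₀ = D/Vd = 1200/50 = 24 mcg/mL.
Steady-state peak Cmax,ss = C₀·R = 24 × 4/3 ≈ 32.000 mcg/mL.
Steady-state trough Cmin,ss = Cmax,ss·f ≈ 32.000 × 0.25 ≈ 8.000 mcg/mL.
Trough 8.0 mcg/mL vs MEC 4 mcg/mL: adequate.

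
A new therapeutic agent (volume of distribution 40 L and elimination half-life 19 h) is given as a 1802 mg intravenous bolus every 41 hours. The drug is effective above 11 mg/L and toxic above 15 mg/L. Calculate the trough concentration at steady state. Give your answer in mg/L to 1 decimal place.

k = ln2/t½ = ln2/19 ≈ 0.036481 h⁻¹; fraction remaining f = e^(−kτ) = e^(−0.036481×41) ≈ 0.2241.
Accumulation ratio R = 1/(1 − f) ≈ 1/0.7759 ≈ 1.2888.
Single-dose peak C₀ = D/Vd = 1802/40 ≈ 45.050 mg/L.
Cmax,ss = C₀/(1 − f) ≈ 45.050/0.7759 ≈ 58.062 mg/L.
Steady-state trough Cmin,ss = Cmax,ss·f ≈ 58.062 × 0.2241 ≈ 13.012 mg/L.
Trough 13.0 mg/L vs MEC 11 mg/L: adequate.

13.0 mg/L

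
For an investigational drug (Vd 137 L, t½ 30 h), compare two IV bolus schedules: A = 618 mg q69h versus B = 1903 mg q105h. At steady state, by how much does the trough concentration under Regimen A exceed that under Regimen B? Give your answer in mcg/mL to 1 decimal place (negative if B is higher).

-0.2 mcg/mL

Regimen A: f = (1/2)^(69/30) ≈ 0.2031; Cmin,ss = (618/137)·f/(1−f) ≈ 1.150 mcg/mL.
Regimen B: f = (1/2)^(105/30) ≈ 0.0884; Cmin,ss = (1903/137)·f/(1−f) ≈ 1.347 mcg/mL.
Difference ≈ 1.150 − 1.347 ≈ -0.197 mcg/mL.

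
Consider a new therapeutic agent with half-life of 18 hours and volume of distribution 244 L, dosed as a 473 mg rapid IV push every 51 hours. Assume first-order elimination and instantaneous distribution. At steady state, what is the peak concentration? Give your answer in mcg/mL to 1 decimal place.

2.3 mcg/mL

τ/t½ = 51/18 ≈ 2.8333, so fraction remaining f = (1/2)^(51/18) ≈ 0.1403.
At steady state, accumulation factor R = 1/(1 − e^(−kτ)) ≈ 1.1632.
Each bolus raises the concentration by D/Vd = 473/244 ≈ 1.939 mcg/mL.
Steady-state peak Cmax,ss = C₀·R ≈ 1.939 × 1.1632 ≈ 2.255 mcg/mL.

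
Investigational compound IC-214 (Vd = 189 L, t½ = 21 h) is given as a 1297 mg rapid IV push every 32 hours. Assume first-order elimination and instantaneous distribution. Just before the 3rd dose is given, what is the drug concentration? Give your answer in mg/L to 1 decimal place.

3.2 mg/L

f = (1/2)^(τ/t½) = (1/2)^(32/21) ≈ 0.3478.
C₀ = D/Vd = 1297/189 ≈ 6.862 mg/L.
Before the 3rd dose, 2 doses have been given. Superposition: Cmin = C₀·(f + f²).
≈ 6.862 × (0.3478 + 0.1210) ≈ 6.862 × 0.4688 ≈ 3.217 mg/L.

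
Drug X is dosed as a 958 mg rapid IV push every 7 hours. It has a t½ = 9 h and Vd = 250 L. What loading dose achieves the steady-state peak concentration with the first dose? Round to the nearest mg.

f = (1/2)^(7/9) ≈ 0.583265; accumulation ratio R = 1/(1−f) ≈ 2.39961.
Loading dose to hit Cmax,ss on first dose: D_load = D_maint·R ≈ 958 × 2.39961 ≈ 2298.83 mg.

2299 mg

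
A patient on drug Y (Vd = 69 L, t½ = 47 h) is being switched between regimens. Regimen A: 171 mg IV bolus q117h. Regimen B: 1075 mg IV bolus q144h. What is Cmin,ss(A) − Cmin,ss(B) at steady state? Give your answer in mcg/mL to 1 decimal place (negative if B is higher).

Regimen A: f = (1/2)^(117/47) ≈ 0.1781; Cmin,ss = (171/69)·f/(1−f) ≈ 0.537 mcg/mL.
Regimen B: f = (1/2)^(144/47) ≈ 0.1196; Cmin,ss = (1075/69)·f/(1−f) ≈ 2.116 mcg/mL.
Difference ≈ 0.537 − 2.116 ≈ -1.579 mcg/mL.

-1.6 mcg/mL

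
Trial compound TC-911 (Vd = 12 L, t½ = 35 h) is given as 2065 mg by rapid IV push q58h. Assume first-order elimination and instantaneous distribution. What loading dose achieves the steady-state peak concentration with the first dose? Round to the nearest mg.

3024 mg

f = (1/2)^(58/35) ≈ 0.317066; accumulation ratio R = 1/(1−f) ≈ 1.46427.
Loading dose to hit Cmax,ss on first dose: D_load = D_maint·R ≈ 2065 × 1.46427 ≈ 3023.72 mg.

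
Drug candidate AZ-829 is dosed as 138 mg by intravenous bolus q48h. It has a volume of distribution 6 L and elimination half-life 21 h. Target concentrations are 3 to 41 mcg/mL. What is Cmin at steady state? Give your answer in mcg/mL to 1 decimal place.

5.9 mcg/mL

τ/t½ = 48/21 ≈ 2.2857, so fraction remaining f = (1/2)^(48/21) ≈ 0.2051.
At steady state, accumulation factor R = 1/(1 − e^(−kτ)) ≈ 1.2580.
Single-dose peak C₀ = D/Vd = 138/6 ≈ 23.000 mcg/mL.
Cmax,ss = C₀/(1 − f) ≈ 23.000/0.7949 ≈ 28.934 mcg/mL.
One interval later, Cmin,ss = Cmax,ss·e^(−kτ) ≈ 28.934 × 0.2051 ≈ 5.934 mcg/mL.
Trough 5.9 mcg/mL vs MEC 3 mcg/mL: adequate.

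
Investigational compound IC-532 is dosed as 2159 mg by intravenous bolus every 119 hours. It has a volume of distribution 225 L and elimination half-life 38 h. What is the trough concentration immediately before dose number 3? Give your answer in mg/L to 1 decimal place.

f = (1/2)^(τ/t½) = (1/2)^(119/38) ≈ 0.1141.
C₀ = D/Vd = 2159/225 ≈ 9.596 mg/L.
Before the 3rd dose, 2 doses have been given. Superposition: Cmin = C₀·(f + f²).
≈ 9.596 × (0.1141 + 0.0130) ≈ 9.596 × 0.1271 ≈ 1.220 mg/L.

1.2 mg/L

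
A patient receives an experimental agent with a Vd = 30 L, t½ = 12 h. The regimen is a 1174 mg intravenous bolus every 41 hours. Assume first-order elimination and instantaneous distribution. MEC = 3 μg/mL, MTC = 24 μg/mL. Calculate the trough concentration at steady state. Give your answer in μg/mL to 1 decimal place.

k = ln2/t½ = ln2/12 ≈ 0.057762 h⁻¹; fraction remaining f = e^(−kτ) = e^(−0.057762×41) ≈ 0.0936.
At steady state, accumulation factor R = 1/(1 − e^(−kτ)) ≈ 1.1033.
Each bolus raises the concentration by D/Vd = 1174/30 ≈ 39.133 μg/mL.
Steady-state peak Cmax,ss = C₀·R ≈ 39.133 × 1.1033 ≈ 43.175 μg/mL.
One interval later, Cmin,ss = Cmax,ss·e^(−kτ) ≈ 43.175 × 0.0936 ≈ 4.041 μg/mL.
Trough 4.0 μg/mL vs MEC 3 μg/mL: adequate.

4.0 μg/mL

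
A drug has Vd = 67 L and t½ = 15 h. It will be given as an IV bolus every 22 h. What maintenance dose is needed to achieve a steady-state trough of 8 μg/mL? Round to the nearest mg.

945 mg

τ/t½ = 22/15 ≈ 1.4667, so f = (1/2)^(22/15) ≈ 0.361817.
Cmin,ss = (D/Vd)·f/(1−f), so D = Cmin,ss·Vd·(1−f)/f.
D = 8 × 67 × (1−f)/f ≈ 8 × 67 × 1.76383 ≈ 945.41 mg.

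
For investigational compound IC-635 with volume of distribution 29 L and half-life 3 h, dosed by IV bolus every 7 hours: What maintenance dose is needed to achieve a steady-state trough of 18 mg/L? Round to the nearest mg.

2109 mg

τ/t½ = 7/3 ≈ 2.3333, so f = (1/2)^(7/3) ≈ 0.198425.
Cmin,ss = (D/Vd)·f/(1−f), so D = Cmin,ss·Vd·(1−f)/f.
D = 18 × 29 × (1−f)/f ≈ 18 × 29 × 4.03969 ≈ 2108.72 mg.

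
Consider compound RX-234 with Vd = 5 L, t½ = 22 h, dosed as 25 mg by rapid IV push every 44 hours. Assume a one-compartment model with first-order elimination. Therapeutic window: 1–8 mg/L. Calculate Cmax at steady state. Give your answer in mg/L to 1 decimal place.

6.7 mg/L

τ = 44 h = 2 half-lives, so f = (1/2)^2 = 0.25.
Accumulation ratio R = 1/(1 − f) = 1/0.75 = 4/3.
Single-dose peak C₀ = D/Vd = 25/5 = 5 mg/L.
Steady-state peak Cmax,ss = C₀·R = 5 × 4/3 ≈ 6.667 mg/L.
Peak 6.7 mg/L vs MTC 8 mg/L: below toxic threshold.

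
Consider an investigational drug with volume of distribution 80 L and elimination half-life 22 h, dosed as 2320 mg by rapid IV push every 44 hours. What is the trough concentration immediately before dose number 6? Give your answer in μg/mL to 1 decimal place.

f = (1/2)^(τ/t½) = (1/2)^(44/22) ≈ 0.2500.
C₀ = D/Vd = 2320/80 ≈ 29.000 μg/mL.
Before the 6th dose, 5 doses have been given. Superposition: Cmin = C₀·(f + f² + … + f^5).
≈ 29.000 × (0.2500 + 0.0625 + 0.0156 + 0.0039 + 0.0010) ≈ 29.000 × 0.3330 ≈ 9.657 μg/mL.

9.7 μg/mL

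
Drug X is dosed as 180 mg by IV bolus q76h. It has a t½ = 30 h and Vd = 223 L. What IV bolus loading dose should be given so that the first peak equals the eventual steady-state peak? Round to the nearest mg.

218 mg

f = (1/2)^(76/30) ≈ 0.172739; accumulation ratio R = 1/(1−f) ≈ 1.20881.
Loading dose to hit Cmax,ss on first dose: D_load = D_maint·R ≈ 180 × 1.20881 ≈ 217.59 mg.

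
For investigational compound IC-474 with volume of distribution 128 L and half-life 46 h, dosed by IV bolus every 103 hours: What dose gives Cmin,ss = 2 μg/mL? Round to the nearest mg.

τ/t½ = 103/46 ≈ 2.2391, so f = (1/2)^(103/46) ≈ 0.211814.
Cmin,ss = (D/Vd)·f/(1−f), so D = Cmin,ss·Vd·(1−f)/f.
D = 2 × 128 × (1−f)/f ≈ 2 × 128 × 3.72112 ≈ 952.61 mg.

953 mg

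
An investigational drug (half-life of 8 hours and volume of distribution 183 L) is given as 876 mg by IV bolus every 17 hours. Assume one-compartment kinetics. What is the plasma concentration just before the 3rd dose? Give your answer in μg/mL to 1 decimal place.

1.3 μg/mL

f = (1/2)^(τ/t½) = (1/2)^(17/8) ≈ 0.2293.
C₀ = D/Vd = 876/183 ≈ 4.787 μg/mL.
Before the 3rd dose, 2 doses have been given. Superposition: Cmin = C₀·(f + f²).
≈ 4.787 × (0.2293 + 0.0526) ≈ 4.787 × 0.2819 ≈ 1.349 μg/mL.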